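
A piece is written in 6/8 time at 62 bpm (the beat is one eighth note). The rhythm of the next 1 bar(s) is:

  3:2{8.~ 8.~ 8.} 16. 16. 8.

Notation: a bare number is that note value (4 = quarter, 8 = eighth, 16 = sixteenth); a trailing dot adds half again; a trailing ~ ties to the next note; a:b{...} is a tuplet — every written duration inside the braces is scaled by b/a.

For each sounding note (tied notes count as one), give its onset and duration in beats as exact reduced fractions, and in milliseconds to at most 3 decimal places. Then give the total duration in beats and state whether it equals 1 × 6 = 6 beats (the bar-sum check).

1) 0.0ms=0b +2903.226ms=3b
2) 2903.226ms=3b +725.806ms=3/4b
3) 3629.032ms=15/4b +725.806ms=3/4b
4) 4354.839ms=9/2b +1451.613ms=3/2b
Σ=6b of 6 (62bpm 6/8) — PASS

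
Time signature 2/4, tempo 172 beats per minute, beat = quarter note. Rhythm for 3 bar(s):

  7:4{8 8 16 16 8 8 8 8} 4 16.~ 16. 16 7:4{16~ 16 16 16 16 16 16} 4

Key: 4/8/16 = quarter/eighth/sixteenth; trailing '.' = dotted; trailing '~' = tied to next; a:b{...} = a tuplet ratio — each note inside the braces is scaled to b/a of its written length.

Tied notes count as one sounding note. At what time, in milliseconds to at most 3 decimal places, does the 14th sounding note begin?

note 14 onset = 31/7b = 1544.85ms

1. 0.0ms @ 0 + 99.668ms (2/7)
2. 99.668ms @ 2/7 + 99.668ms (2/7)
3. 199.336ms @ 4/7 + 49.834ms (1/7)
4. 249.169ms @ 5/7 + 49.834ms (1/7)
5. 299.003ms @ 6/7 + 99.668ms (2/7)
6. 398.671ms @ 8/7 + 99.668ms (2/7)
7. 498.339ms @ 10/7 + 99.668ms (2/7)
8. 598.007ms @ 12/7 + 99.668ms (2/7)
9. 697.674ms @ 2 + 348.837ms (1)
10. 1046.512ms @ 3 + 261.628ms (3/4)
11. 1308.14ms @ 15/4 + 87.209ms (1/4)
12. 1395.349ms @ 4 + 99.668ms (2/7)
13. 1495.017ms @ 30/7 + 49.834ms (1/7)
14. 1544.85ms @ 31/7 + 49.834ms (1/7)
15. 1594.684ms @ 32/7 + 49.834ms (1/7)
16. 1644.518ms @ 33/7 + 49.834ms (1/7)
17. 1694.352ms @ 34/7 + 49.834ms (1/7)
18. 1744.186ms @ 5 + 348.837ms (1)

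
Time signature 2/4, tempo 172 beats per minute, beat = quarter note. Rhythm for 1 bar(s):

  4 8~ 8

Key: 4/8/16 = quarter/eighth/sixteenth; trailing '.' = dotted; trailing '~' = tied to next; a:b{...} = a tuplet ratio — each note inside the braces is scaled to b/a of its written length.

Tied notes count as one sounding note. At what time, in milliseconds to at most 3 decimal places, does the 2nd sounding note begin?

note 2 onset = 1b = 348.837ms

1. 0.0ms @ 0 + 348.837ms (1)
2. 348.837ms @ 1 + 348.837ms (1)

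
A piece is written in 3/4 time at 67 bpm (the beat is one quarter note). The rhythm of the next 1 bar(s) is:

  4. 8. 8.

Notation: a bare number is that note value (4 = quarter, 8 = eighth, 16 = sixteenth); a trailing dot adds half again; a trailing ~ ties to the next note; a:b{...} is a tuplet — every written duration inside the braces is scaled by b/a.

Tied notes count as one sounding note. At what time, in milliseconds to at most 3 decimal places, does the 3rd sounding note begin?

note 3 onset = 9/4b = 2014.925ms

1. 0.0ms @ 0 + 1343.284ms (3/2)
2. 1343.284ms @ 3/2 + 671.642ms (3/4)
3. 2014.925ms @ 9/4 + 671.642ms (3/4)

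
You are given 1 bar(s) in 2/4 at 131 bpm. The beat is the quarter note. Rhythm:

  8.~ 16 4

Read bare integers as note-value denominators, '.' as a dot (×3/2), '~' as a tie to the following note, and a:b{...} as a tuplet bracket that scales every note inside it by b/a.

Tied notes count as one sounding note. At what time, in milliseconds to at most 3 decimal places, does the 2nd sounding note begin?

1. 0.0ms @ 0 + 458.015ms (1)
2. 458.015ms @ 1 + 458.015ms (1)

note 2 onset = 1b = 458.015ms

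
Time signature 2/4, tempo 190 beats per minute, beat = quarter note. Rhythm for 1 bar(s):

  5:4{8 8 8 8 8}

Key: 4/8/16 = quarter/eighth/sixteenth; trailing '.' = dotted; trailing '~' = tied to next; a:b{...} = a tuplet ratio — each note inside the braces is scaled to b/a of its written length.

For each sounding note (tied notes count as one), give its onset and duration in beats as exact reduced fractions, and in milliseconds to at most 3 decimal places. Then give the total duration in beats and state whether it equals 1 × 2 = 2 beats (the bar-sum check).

1) 0.0ms=0b +126.316ms=2/5b
2) 126.316ms=2/5b +126.316ms=2/5b
3) 252.632ms=4/5b +126.316ms=2/5b
4) 378.947ms=6/5b +126.316ms=2/5b
5) 505.263ms=8/5b +126.316ms=2/5b
Σ=2b of 2 (190bpm 2/4) — PASS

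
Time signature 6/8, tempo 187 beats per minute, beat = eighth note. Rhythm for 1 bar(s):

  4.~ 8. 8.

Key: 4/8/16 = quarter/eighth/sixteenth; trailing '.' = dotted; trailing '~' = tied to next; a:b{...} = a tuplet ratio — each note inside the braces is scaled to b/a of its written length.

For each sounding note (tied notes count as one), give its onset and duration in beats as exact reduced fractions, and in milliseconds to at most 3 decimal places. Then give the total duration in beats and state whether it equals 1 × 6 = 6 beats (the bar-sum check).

1) 0.0ms=0b +1443.85ms=9/2b
2) 1443.85ms=9/2b +481.283ms=3/2b
Σ=6b of 6 (187bpm 6/8) — PASS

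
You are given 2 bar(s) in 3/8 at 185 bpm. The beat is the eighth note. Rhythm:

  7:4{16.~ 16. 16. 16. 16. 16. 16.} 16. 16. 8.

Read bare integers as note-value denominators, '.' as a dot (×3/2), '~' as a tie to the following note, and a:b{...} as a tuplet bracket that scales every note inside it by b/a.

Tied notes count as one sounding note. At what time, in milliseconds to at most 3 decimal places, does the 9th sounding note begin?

note 9 onset = 9/2b = 1459.459ms

1. 0.0ms @ 0 + 277.992ms (6/7)
2. 277.992ms @ 6/7 + 138.996ms (3/7)
3. 416.988ms @ 9/7 + 138.996ms (3/7)
4. 555.985ms @ 12/7 + 138.996ms (3/7)
5. 694.981ms @ 15/7 + 138.996ms (3/7)
6. 833.977ms @ 18/7 + 138.996ms (3/7)
7. 972.973ms @ 3 + 243.243ms (3/4)
8. 1216.216ms @ 15/4 + 243.243ms (3/4)
9. 1459.459ms @ 9/2 + 486.486ms (3/2)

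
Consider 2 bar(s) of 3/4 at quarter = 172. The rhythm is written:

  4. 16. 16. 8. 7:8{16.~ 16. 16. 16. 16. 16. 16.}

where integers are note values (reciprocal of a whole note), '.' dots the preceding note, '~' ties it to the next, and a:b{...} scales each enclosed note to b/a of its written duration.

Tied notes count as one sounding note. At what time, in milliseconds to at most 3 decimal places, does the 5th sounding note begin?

note 5 onset = 3b = 1046.512ms

1. 0.0ms @ 0 + 523.256ms (3/2)
2. 523.256ms @ 3/2 + 130.814ms (3/8)
3. 654.07ms @ 15/8 + 130.814ms (3/8)
4. 784.884ms @ 9/4 + 261.628ms (3/4)
5. 1046.512ms @ 3 + 299.003ms (6/7)
6. 1345.515ms @ 27/7 + 149.502ms (3/7)
7. 1495.017ms @ 30/7 + 149.502ms (3/7)
8. 1644.518ms @ 33/7 + 149.502ms (3/7)
9. 1794.02ms @ 36/7 + 149.502ms (3/7)
10. 1943.522ms @ 39/7 + 149.502ms (3/7)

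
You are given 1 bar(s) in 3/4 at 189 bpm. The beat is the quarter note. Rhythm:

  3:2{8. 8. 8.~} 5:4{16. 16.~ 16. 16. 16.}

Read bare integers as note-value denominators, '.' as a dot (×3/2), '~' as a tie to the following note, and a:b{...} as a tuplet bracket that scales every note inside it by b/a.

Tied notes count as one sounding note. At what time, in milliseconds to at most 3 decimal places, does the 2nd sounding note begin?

note 2 onset = 1/2b = 158.73ms

1. 0.0ms @ 0 + 158.73ms (1/2)
2. 158.73ms @ 1/2 + 158.73ms (1/2)
3. 317.46ms @ 1 + 253.968ms (4/5)
4. 571.429ms @ 9/5 + 190.476ms (3/5)
5. 761.905ms @ 12/5 + 95.238ms (3/10)
6. 857.143ms @ 27/10 + 95.238ms (3/10)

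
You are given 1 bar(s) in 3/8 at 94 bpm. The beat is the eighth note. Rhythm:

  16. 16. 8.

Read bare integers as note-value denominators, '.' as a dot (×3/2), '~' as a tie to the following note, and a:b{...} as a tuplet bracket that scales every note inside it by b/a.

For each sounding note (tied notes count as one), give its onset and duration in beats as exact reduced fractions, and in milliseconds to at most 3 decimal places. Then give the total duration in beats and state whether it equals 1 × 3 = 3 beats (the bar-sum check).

1) 0.0ms=0b +478.723ms=3/4b
2) 478.723ms=3/4b +478.723ms=3/4b
3) 957.447ms=3/2b +957.447ms=3/2b
Σ=3b of 3 (94bpm 3/8) — PASS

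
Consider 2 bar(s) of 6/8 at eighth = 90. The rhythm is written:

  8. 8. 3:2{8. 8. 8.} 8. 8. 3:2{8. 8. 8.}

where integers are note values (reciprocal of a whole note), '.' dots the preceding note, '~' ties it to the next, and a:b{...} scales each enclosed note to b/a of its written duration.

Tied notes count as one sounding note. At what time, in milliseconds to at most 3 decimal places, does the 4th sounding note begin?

note 4 onset = 4b = 2666.667ms

1. 0.0ms @ 0 + 1000.0ms (3/2)
2. 1000.0ms @ 3/2 + 1000.0ms (3/2)
3. 2000.0ms @ 3 + 666.667ms (1)
4. 2666.667ms @ 4 + 666.667ms (1)
5. 3333.333ms @ 5 + 666.667ms (1)
6. 4000.0ms @ 6 + 1000.0ms (3/2)
7. 5000.0ms @ 15/2 + 1000.0ms (3/2)
8. 6000.0ms @ 9 + 666.667ms (1)
9. 6666.667ms @ 10 + 666.667ms (1)
10. 7333.333ms @ 11 + 666.667ms (1)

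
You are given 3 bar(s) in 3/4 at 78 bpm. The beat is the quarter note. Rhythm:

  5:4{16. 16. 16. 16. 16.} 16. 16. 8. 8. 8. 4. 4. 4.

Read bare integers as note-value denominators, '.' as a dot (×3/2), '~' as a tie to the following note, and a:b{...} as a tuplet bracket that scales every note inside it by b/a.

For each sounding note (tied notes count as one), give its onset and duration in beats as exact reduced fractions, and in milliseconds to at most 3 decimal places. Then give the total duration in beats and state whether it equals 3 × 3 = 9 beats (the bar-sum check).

1) 0.0ms=0b +230.769ms=3/10b
2) 230.769ms=3/10b +230.769ms=3/10b
3) 461.538ms=3/5b +230.769ms=3/10b
4) 692.308ms=9/10b +230.769ms=3/10b
5) 923.077ms=6/5b +230.769ms=3/10b
6) 1153.846ms=3/2b +288.462ms=3/8b
7) 1442.308ms=15/8b +288.462ms=3/8b
8) 1730.769ms=9/4b +576.923ms=3/4b
9) 2307.692ms=3b +576.923ms=3/4b
10) 2884.615ms=15/4b +576.923ms=3/4b
11) 3461.538ms=9/2b +1153.846ms=3/2b
12) 4615.385ms=6b +1153.846ms=3/2b
13) 5769.231ms=15/2b +1153.846ms=3/2b
Σ=9b of 9 (78bpm 3/4) — PASS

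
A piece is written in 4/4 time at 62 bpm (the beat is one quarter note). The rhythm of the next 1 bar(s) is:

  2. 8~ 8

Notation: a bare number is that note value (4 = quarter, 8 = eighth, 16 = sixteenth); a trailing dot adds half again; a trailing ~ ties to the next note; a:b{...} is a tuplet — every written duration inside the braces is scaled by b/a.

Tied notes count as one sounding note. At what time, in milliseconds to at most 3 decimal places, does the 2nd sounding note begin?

note 2 onset = 3b = 2903.226ms

1. 0.0ms @ 0 + 2903.226ms (3)
2. 2903.226ms @ 3 + 967.742ms (1)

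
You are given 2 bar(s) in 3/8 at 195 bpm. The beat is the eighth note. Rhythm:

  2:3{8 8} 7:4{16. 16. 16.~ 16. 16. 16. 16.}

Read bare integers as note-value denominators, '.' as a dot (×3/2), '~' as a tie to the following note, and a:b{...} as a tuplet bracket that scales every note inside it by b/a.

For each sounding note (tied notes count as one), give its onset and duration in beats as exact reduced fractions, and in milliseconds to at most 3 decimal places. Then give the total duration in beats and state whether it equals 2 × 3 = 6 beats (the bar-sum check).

1) 0.0ms=0b +461.538ms=3/2b
2) 461.538ms=3/2b +461.538ms=3/2b
3) 923.077ms=3b +131.868ms=3/7b
4) 1054.945ms=24/7b +131.868ms=3/7b
5) 1186.813ms=27/7b +263.736ms=6/7b
6) 1450.549ms=33/7b +131.868ms=3/7b
7) 1582.418ms=36/7b +131.868ms=3/7b
8) 1714.286ms=39/7b +131.868ms=3/7b
Σ=6b of 6 (195bpm 3/8) — PASS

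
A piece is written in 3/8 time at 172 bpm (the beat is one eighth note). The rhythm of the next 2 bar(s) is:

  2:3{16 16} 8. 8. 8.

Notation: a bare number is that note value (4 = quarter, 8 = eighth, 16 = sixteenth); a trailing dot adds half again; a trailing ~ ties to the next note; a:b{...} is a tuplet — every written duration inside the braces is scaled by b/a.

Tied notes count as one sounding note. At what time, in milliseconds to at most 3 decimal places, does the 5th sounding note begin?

note 5 onset = 9/2b = 1569.767ms

1. 0.0ms @ 0 + 261.628ms (3/4)
2. 261.628ms @ 3/4 + 261.628ms (3/4)
3. 523.256ms @ 3/2 + 523.256ms (3/2)
4. 1046.512ms @ 3 + 523.256ms (3/2)
5. 1569.767ms @ 9/2 + 523.256ms (3/2)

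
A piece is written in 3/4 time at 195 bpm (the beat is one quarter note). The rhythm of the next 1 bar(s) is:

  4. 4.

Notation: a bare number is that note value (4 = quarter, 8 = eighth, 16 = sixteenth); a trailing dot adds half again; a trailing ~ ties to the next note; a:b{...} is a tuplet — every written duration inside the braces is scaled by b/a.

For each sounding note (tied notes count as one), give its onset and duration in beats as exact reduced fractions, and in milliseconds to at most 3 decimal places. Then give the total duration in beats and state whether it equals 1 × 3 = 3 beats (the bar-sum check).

1) 0.0ms=0b +461.538ms=3/2b
2) 461.538ms=3/2b +461.538ms=3/2b
Σ=3b of 3 (195bpm 3/4) — PASS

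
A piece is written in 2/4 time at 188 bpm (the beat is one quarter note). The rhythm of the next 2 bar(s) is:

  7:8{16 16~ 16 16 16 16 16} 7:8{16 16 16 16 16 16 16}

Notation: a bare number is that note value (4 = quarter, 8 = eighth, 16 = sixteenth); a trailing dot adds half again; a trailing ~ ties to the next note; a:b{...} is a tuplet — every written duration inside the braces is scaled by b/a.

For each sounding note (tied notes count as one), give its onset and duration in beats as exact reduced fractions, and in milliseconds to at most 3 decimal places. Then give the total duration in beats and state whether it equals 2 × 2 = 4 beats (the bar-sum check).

1) 0.0ms=0b +91.185ms=2/7b
2) 91.185ms=2/7b +182.371ms=4/7b
3) 273.556ms=6/7b +91.185ms=2/7b
4) 364.742ms=8/7b +91.185ms=2/7b
5) 455.927ms=10/7b +91.185ms=2/7b
6) 547.112ms=12/7b +91.185ms=2/7b
7) 638.298ms=2b +91.185ms=2/7b
8) 729.483ms=16/7b +91.185ms=2/7b
9) 820.669ms=18/7b +91.185ms=2/7b
10) 911.854ms=20/7b +91.185ms=2/7b
11) 1003.04ms=22/7b +91.185ms=2/7b
12) 1094.225ms=24/7b +91.185ms=2/7b
13) 1185.41ms=26/7b +91.185ms=2/7b
Σ=4b of 4 (188bpm 2/4) — PASS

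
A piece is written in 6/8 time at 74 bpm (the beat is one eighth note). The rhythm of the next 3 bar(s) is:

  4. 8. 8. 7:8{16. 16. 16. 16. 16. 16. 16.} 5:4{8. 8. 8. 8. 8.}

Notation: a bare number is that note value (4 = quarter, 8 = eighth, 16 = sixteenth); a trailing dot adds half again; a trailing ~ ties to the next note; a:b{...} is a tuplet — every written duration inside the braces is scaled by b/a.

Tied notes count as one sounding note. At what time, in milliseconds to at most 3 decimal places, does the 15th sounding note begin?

1. 0.0ms @ 0 + 2432.432ms (3)
2. 2432.432ms @ 3 + 1216.216ms (3/2)
3. 3648.649ms @ 9/2 + 1216.216ms (3/2)
4. 4864.865ms @ 6 + 694.981ms (6/7)
5. 5559.846ms @ 48/7 + 694.981ms (6/7)
6. 6254.826ms @ 54/7 + 694.981ms (6/7)
7. 6949.807ms @ 60/7 + 694.981ms (6/7)
8. 7644.788ms @ 66/7 + 694.981ms (6/7)
9. 8339.768ms @ 72/7 + 694.981ms (6/7)
10. 9034.749ms @ 78/7 + 694.981ms (6/7)
11. 9729.73ms @ 12 + 972.973ms (6/5)
12. 10702.703ms @ 66/5 + 972.973ms (6/5)
13. 11675.676ms @ 72/5 + 972.973ms (6/5)
14. 12648.649ms @ 78/5 + 972.973ms (6/5)
15. 13621.622ms @ 84/5 + 972.973ms (6/5)

note 15 onset = 84/5b = 13621.622ms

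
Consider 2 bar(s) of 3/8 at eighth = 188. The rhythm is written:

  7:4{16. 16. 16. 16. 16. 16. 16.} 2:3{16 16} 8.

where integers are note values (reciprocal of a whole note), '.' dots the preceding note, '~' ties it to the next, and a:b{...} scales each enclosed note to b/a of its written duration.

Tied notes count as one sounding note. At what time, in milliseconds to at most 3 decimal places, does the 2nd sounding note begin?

note 2 onset = 3/7b = 136.778ms

1. 0.0ms @ 0 + 136.778ms (3/7)
2. 136.778ms @ 3/7 + 136.778ms (3/7)
3. 273.556ms @ 6/7 + 136.778ms (3/7)
4. 410.334ms @ 9/7 + 136.778ms (3/7)
5. 547.112ms @ 12/7 + 136.778ms (3/7)
6. 683.891ms @ 15/7 + 136.778ms (3/7)
7. 820.669ms @ 18/7 + 136.778ms (3/7)
8. 957.447ms @ 3 + 239.362ms (3/4)
9. 1196.809ms @ 15/4 + 239.362ms (3/4)
10. 1436.17ms @ 9/2 + 478.723ms (3/2)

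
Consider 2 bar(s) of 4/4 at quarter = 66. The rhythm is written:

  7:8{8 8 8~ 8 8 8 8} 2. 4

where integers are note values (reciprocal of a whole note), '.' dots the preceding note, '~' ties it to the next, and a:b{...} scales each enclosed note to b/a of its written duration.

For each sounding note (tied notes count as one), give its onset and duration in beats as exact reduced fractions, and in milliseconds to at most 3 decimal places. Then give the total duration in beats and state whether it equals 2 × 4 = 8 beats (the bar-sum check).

1) 0.0ms=0b +519.481ms=4/7b
2) 519.481ms=4/7b +519.481ms=4/7b
3) 1038.961ms=8/7b +1038.961ms=8/7b
4) 2077.922ms=16/7b +519.481ms=4/7b
5) 2597.403ms=20/7b +519.481ms=4/7b
6) 3116.883ms=24/7b +519.481ms=4/7b
7) 3636.364ms=4b +2727.273ms=3b
8) 6363.636ms=7b +909.091ms=1b
Σ=8b of 8 (66bpm 4/4) — PASS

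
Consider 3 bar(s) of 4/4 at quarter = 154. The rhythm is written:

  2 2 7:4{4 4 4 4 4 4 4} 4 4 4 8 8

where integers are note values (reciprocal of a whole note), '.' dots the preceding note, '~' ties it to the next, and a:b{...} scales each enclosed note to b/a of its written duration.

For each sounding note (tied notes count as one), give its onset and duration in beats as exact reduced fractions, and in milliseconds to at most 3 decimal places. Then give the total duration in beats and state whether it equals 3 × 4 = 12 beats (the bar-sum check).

1) 0.0ms=0b +779.221ms=2b
2) 779.221ms=2b +779.221ms=2b
3) 1558.442ms=4b +222.635ms=4/7b
4) 1781.076ms=32/7b +222.635ms=4/7b
5) 2003.711ms=36/7b +222.635ms=4/7b
6) 2226.345ms=40/7b +222.635ms=4/7b
7) 2448.98ms=44/7b +222.635ms=4/7b
8) 2671.614ms=48/7b +222.635ms=4/7b
9) 2894.249ms=52/7b +222.635ms=4/7b
10) 3116.883ms=8b +389.61ms=1b
11) 3506.494ms=9b +389.61ms=1b
12) 3896.104ms=10b +389.61ms=1b
13) 4285.714ms=11b +194.805ms=1/2b
14) 4480.519ms=23/2b +194.805ms=1/2b
Σ=12b of 12 (154bpm 4/4) — PASS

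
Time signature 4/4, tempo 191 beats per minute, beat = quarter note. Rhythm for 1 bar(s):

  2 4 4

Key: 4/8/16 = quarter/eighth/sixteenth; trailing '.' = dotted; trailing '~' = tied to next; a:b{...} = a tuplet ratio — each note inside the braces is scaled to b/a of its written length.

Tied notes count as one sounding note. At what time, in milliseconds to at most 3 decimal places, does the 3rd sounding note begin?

1. 0.0ms @ 0 + 628.272ms (2)
2. 628.272ms @ 2 + 314.136ms (1)
3. 942.408ms @ 3 + 314.136ms (1)

note 3 onset = 3b = 942.408ms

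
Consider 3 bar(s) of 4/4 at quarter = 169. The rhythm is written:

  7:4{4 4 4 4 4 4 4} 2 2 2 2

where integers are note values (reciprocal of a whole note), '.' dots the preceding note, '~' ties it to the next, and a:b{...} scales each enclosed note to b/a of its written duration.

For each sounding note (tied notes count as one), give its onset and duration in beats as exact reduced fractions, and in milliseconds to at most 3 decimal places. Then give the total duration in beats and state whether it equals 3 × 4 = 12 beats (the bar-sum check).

1) 0.0ms=0b +202.874ms=4/7b
2) 202.874ms=4/7b +202.874ms=4/7b
3) 405.748ms=8/7b +202.874ms=4/7b
4) 608.622ms=12/7b +202.874ms=4/7b
5) 811.496ms=16/7b +202.874ms=4/7b
6) 1014.37ms=20/7b +202.874ms=4/7b
7) 1217.244ms=24/7b +202.874ms=4/7b
8) 1420.118ms=4b +710.059ms=2b
9) 2130.178ms=6b +710.059ms=2b
10) 2840.237ms=8b +710.059ms=2b
11) 3550.296ms=10b +710.059ms=2b
Σ=12b of 12 (169bpm 4/4) — PASS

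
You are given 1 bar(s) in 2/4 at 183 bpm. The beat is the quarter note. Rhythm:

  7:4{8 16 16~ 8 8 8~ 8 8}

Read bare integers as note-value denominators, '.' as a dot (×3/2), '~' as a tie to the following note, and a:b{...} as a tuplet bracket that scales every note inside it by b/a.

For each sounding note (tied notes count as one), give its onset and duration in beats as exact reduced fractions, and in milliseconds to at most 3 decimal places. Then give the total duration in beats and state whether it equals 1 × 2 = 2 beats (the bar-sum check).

1) 0.0ms=0b +93.677ms=2/7b
2) 93.677ms=2/7b +46.838ms=1/7b
3) 140.515ms=3/7b +140.515ms=3/7b
4) 281.03ms=6/7b +93.677ms=2/7b
5) 374.707ms=8/7b +187.354ms=4/7b
6) 562.061ms=12/7b +93.677ms=2/7b
Σ=2b of 2 (183bpm 2/4) — PASS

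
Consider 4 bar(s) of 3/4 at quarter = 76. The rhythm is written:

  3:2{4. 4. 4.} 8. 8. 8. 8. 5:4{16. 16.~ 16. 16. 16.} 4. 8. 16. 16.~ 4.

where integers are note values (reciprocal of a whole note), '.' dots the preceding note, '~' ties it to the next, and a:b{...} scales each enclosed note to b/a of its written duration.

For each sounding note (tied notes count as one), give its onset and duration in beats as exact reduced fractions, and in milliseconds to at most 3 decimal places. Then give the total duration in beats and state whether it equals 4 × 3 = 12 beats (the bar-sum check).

1) 0.0ms=0b +789.474ms=1b
2) 789.474ms=1b +789.474ms=1b
3) 1578.947ms=2b +789.474ms=1b
4) 2368.421ms=3b +592.105ms=3/4b
5) 2960.526ms=15/4b +592.105ms=3/4b
6) 3552.632ms=9/2b +592.105ms=3/4b
7) 4144.737ms=21/4b +592.105ms=3/4b
8) 4736.842ms=6b +236.842ms=3/10b
9) 4973.684ms=63/10b +473.684ms=3/5b
10) 5447.368ms=69/10b +236.842ms=3/10b
11) 5684.211ms=36/5b +236.842ms=3/10b
12) 5921.053ms=15/2b +1184.211ms=3/2b
13) 7105.263ms=9b +592.105ms=3/4b
14) 7697.368ms=39/4b +296.053ms=3/8b
15) 7993.421ms=81/8b +1480.263ms=15/8b
Σ=12b of 12 (76bpm 3/4) — PASS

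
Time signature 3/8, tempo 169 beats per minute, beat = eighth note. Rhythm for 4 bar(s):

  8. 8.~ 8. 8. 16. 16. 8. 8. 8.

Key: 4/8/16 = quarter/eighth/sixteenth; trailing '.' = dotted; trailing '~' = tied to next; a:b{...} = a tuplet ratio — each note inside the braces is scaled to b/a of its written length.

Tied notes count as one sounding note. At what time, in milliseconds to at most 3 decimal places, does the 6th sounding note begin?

note 6 onset = 15/2b = 2662.722ms

1. 0.0ms @ 0 + 532.544ms (3/2)
2. 532.544ms @ 3/2 + 1065.089ms (3)
3. 1597.633ms @ 9/2 + 532.544ms (3/2)
4. 2130.178ms @ 6 + 266.272ms (3/4)
5. 2396.45ms @ 27/4 + 266.272ms (3/4)
6. 2662.722ms @ 15/2 + 532.544ms (3/2)
7. 3195.266ms @ 9 + 532.544ms (3/2)
8. 3727.811ms @ 21/2 + 532.544ms (3/2)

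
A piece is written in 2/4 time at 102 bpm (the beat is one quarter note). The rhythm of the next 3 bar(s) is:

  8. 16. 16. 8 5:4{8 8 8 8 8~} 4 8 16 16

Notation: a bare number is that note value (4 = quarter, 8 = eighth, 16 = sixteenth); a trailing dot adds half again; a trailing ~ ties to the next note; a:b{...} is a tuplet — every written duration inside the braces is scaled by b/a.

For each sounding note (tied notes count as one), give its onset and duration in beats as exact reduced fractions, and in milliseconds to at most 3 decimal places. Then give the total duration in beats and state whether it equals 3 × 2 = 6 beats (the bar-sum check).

1) 0.0ms=0b +441.176ms=3/4b
2) 441.176ms=3/4b +220.588ms=3/8b
3) 661.765ms=9/8b +220.588ms=3/8b
4) 882.353ms=3/2b +294.118ms=1/2b
5) 1176.471ms=2b +235.294ms=2/5b
6) 1411.765ms=12/5b +235.294ms=2/5b
7) 1647.059ms=14/5b +235.294ms=2/5b
8) 1882.353ms=16/5b +235.294ms=2/5b
9) 2117.647ms=18/5b +823.529ms=7/5b
10) 2941.176ms=5b +294.118ms=1/2b
11) 3235.294ms=11/2b +147.059ms=1/4b
12) 3382.353ms=23/4b +147.059ms=1/4b
Σ=6b of 6 (102bpm 2/4) — PASS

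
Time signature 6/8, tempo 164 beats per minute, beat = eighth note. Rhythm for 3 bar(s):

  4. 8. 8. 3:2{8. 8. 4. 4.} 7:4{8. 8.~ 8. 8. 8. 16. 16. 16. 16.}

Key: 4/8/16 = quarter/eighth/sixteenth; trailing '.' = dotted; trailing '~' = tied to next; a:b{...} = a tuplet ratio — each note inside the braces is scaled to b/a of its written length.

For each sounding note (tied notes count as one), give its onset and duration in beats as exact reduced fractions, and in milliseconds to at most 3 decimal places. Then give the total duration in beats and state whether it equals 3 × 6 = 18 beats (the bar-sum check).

1) 0.0ms=0b +1097.561ms=3b
2) 1097.561ms=3b +548.78ms=3/2b
3) 1646.341ms=9/2b +548.78ms=3/2b
4) 2195.122ms=6b +365.854ms=1b
5) 2560.976ms=7b +365.854ms=1b
6) 2926.829ms=8b +731.707ms=2b
7) 3658.537ms=10b +731.707ms=2b
8) 4390.244ms=12b +313.589ms=6/7b
9) 4703.833ms=90/7b +627.178ms=12/7b
10) 5331.01ms=102/7b +313.589ms=6/7b
11) 5644.599ms=108/7b +313.589ms=6/7b
12) 5958.188ms=114/7b +156.794ms=3/7b
13) 6114.983ms=117/7b +156.794ms=3/7b
14) 6271.777ms=120/7b +156.794ms=3/7b
15) 6428.571ms=123/7b +156.794ms=3/7b
Σ=18b of 18 (164bpm 6/8) — PASS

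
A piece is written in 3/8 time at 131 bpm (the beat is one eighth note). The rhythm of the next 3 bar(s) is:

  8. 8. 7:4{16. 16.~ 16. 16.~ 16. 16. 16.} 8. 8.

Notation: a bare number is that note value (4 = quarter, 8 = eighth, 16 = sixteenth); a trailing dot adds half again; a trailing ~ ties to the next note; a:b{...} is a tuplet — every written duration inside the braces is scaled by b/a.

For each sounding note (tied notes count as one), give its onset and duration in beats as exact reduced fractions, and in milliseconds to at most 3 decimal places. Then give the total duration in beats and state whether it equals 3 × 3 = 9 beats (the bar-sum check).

1) 0.0ms=0b +687.023ms=3/2b
2) 687.023ms=3/2b +687.023ms=3/2b
3) 1374.046ms=3b +196.292ms=3/7b
4) 1570.338ms=24/7b +392.585ms=6/7b
5) 1962.923ms=30/7b +392.585ms=6/7b
6) 2355.507ms=36/7b +196.292ms=3/7b
7) 2551.799ms=39/7b +196.292ms=3/7b
8) 2748.092ms=6b +687.023ms=3/2b
9) 3435.115ms=15/2b +687.023ms=3/2b
Σ=9b of 9 (131bpm 3/8) — PASS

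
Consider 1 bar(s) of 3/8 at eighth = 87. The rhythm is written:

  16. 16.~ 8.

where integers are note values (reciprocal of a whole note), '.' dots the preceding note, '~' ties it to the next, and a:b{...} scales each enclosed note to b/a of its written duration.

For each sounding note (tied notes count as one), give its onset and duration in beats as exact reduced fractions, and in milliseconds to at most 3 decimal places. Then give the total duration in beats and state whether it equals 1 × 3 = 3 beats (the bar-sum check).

1) 0.0ms=0b +517.241ms=3/4b
2) 517.241ms=3/4b +1551.724ms=9/4b
Σ=3b of 3 (87bpm 3/8) — PASS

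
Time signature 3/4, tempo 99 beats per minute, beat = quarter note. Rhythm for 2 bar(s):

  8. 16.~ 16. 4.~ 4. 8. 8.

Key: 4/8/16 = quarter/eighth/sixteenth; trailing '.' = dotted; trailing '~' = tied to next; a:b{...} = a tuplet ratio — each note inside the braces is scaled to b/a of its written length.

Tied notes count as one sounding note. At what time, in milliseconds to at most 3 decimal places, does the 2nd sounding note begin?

note 2 onset = 3/4b = 454.545ms

1. 0.0ms @ 0 + 454.545ms (3/4)
2. 454.545ms @ 3/4 + 454.545ms (3/4)
3. 909.091ms @ 3/2 + 1818.182ms (3)
4. 2727.273ms @ 9/2 + 454.545ms (3/4)
5. 3181.818ms @ 21/4 + 454.545ms (3/4)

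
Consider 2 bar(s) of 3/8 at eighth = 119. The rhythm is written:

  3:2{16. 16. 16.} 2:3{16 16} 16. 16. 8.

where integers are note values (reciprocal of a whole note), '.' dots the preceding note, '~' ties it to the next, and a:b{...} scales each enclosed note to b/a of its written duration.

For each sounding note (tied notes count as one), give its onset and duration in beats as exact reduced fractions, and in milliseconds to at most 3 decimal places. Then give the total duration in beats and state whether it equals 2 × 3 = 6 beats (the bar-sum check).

1) 0.0ms=0b +252.101ms=1/2b
2) 252.101ms=1/2b +252.101ms=1/2b
3) 504.202ms=1b +252.101ms=1/2b
4) 756.303ms=3/2b +378.151ms=3/4b
5) 1134.454ms=9/4b +378.151ms=3/4b
6) 1512.605ms=3b +378.151ms=3/4b
7) 1890.756ms=15/4b +378.151ms=3/4b
8) 2268.908ms=9/2b +756.303ms=3/2b
Σ=6b of 6 (119bpm 3/8) — PASS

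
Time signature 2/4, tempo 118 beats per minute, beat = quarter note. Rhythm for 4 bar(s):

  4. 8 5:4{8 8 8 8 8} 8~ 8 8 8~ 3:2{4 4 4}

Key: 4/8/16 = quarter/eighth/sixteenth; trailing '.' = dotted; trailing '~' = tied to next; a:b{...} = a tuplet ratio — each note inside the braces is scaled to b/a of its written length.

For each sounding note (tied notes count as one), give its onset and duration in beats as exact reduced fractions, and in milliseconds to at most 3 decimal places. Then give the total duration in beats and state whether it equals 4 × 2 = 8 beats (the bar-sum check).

1) 0.0ms=0b +762.712ms=3/2b
2) 762.712ms=3/2b +254.237ms=1/2b
3) 1016.949ms=2b +203.39ms=2/5b
4) 1220.339ms=12/5b +203.39ms=2/5b
5) 1423.729ms=14/5b +203.39ms=2/5b
6) 1627.119ms=16/5b +203.39ms=2/5b
7) 1830.508ms=18/5b +203.39ms=2/5b
8) 2033.898ms=4b +508.475ms=1b
9) 2542.373ms=5b +254.237ms=1/2b
10) 2796.61ms=11/2b +593.22ms=7/6b
11) 3389.831ms=20/3b +338.983ms=2/3b
12) 3728.814ms=22/3b +338.983ms=2/3b
Σ=8b of 8 (118bpm 2/4) — PASS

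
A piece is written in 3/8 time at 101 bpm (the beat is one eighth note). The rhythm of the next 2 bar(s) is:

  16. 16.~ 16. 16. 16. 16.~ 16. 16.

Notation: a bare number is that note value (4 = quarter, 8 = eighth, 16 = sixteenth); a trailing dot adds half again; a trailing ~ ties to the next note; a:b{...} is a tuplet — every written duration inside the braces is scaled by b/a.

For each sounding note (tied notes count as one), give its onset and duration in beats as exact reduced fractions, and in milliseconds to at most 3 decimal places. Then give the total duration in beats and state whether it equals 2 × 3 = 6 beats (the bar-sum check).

1) 0.0ms=0b +445.545ms=3/4b
2) 445.545ms=3/4b +891.089ms=3/2b
3) 1336.634ms=9/4b +445.545ms=3/4b
4) 1782.178ms=3b +445.545ms=3/4b
5) 2227.723ms=15/4b +891.089ms=3/2b
6) 3118.812ms=21/4b +445.545ms=3/4b
Σ=6b of 6 (101bpm 3/8) — PASS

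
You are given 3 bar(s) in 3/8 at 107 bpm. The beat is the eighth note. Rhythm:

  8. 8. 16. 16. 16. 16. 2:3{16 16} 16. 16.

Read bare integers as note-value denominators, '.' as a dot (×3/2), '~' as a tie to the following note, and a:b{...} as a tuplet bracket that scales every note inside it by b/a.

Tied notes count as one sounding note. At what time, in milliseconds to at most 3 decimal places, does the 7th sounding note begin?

1. 0.0ms @ 0 + 841.121ms (3/2)
2. 841.121ms @ 3/2 + 841.121ms (3/2)
3. 1682.243ms @ 3 + 420.561ms (3/4)
4. 2102.804ms @ 15/4 + 420.561ms (3/4)
5. 2523.364ms @ 9/2 + 420.561ms (3/4)
6. 2943.925ms @ 21/4 + 420.561ms (3/4)
7. 3364.486ms @ 6 + 420.561ms (3/4)
8. 3785.047ms @ 27/4 + 420.561ms (3/4)
9. 4205.607ms @ 15/2 + 420.561ms (3/4)
10. 4626.168ms @ 33/4 + 420.561ms (3/4)

note 7 onset = 6b = 3364.486ms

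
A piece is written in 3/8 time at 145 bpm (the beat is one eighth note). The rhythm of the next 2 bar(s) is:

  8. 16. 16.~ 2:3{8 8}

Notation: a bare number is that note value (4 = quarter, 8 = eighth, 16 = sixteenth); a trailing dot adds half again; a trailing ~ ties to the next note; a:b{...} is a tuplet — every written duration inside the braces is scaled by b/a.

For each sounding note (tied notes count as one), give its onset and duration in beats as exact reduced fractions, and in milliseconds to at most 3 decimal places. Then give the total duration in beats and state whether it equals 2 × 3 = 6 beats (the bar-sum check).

1) 0.0ms=0b +620.69ms=3/2b
2) 620.69ms=3/2b +310.345ms=3/4b
3) 931.034ms=9/4b +931.034ms=9/4b
4) 1862.069ms=9/2b +620.69ms=3/2b
Σ=6b of 6 (145bpm 3/8) — PASS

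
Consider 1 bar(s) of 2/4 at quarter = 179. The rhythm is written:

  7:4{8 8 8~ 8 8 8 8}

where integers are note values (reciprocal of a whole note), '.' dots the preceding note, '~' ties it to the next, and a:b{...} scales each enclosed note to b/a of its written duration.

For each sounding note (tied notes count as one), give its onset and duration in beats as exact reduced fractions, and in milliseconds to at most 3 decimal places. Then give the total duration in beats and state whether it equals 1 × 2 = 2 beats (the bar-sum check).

1) 0.0ms=0b +95.77ms=2/7b
2) 95.77ms=2/7b +95.77ms=2/7b
3) 191.54ms=4/7b +191.54ms=4/7b
4) 383.081ms=8/7b +95.77ms=2/7b
5) 478.851ms=10/7b +95.77ms=2/7b
6) 574.621ms=12/7b +95.77ms=2/7b
Σ=2b of 2 (179bpm 2/4) — PASS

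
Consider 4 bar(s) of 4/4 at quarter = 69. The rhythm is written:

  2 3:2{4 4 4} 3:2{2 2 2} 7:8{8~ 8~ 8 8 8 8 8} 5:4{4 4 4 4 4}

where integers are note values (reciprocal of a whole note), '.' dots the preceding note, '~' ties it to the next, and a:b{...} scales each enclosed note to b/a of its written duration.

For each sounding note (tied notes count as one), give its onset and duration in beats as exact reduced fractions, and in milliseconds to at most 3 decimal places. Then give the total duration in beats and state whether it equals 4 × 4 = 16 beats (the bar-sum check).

1) 0.0ms=0b +1739.13ms=2b
2) 1739.13ms=2b +579.71ms=2/3b
3) 2318.841ms=8/3b +579.71ms=2/3b
4) 2898.551ms=10/3b +579.71ms=2/3b
5) 3478.261ms=4b +1159.42ms=4/3b
6) 4637.681ms=16/3b +1159.42ms=4/3b
7) 5797.101ms=20/3b +1159.42ms=4/3b
8) 6956.522ms=8b +1490.683ms=12/7b
9) 8447.205ms=68/7b +496.894ms=4/7b
10) 8944.099ms=72/7b +496.894ms=4/7b
11) 9440.994ms=76/7b +496.894ms=4/7b
12) 9937.888ms=80/7b +496.894ms=4/7b
13) 10434.783ms=12b +695.652ms=4/5b
14) 11130.435ms=64/5b +695.652ms=4/5b
15) 11826.087ms=68/5b +695.652ms=4/5b
16) 12521.739ms=72/5b +695.652ms=4/5b
17) 13217.391ms=76/5b +695.652ms=4/5b
Σ=16b of 16 (69bpm 4/4) — PASS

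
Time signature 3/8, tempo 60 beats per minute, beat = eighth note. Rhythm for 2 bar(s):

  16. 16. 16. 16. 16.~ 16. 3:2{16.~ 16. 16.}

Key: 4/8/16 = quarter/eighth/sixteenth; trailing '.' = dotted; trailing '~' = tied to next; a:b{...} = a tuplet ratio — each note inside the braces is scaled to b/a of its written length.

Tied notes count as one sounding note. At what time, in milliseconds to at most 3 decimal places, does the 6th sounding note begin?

1. 0.0ms @ 0 + 750.0ms (3/4)
2. 750.0ms @ 3/4 + 750.0ms (3/4)
3. 1500.0ms @ 3/2 + 750.0ms (3/4)
4. 2250.0ms @ 9/4 + 750.0ms (3/4)
5. 3000.0ms @ 3 + 1500.0ms (3/2)
6. 4500.0ms @ 9/2 + 1000.0ms (1)
7. 5500.0ms @ 11/2 + 500.0ms (1/2)

note 6 onset = 9/2b = 4500.0ms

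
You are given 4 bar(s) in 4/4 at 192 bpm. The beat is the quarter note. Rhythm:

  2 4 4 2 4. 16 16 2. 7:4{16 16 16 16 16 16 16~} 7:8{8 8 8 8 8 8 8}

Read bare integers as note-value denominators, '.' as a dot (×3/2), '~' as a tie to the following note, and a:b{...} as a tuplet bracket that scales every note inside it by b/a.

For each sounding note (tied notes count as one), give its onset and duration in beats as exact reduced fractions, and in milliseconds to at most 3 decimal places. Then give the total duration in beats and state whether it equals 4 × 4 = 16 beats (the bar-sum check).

1) 0.0ms=0b +625.0ms=2b
2) 625.0ms=2b +312.5ms=1b
3) 937.5ms=3b +312.5ms=1b
4) 1250.0ms=4b +625.0ms=2b
5) 1875.0ms=6b +468.75ms=3/2b
6) 2343.75ms=15/2b +78.125ms=1/4b
7) 2421.875ms=31/4b +78.125ms=1/4b
8) 2500.0ms=8b +937.5ms=3b
9) 3437.5ms=11b +44.643ms=1/7b
10) 3482.143ms=78/7b +44.643ms=1/7b
11) 3526.786ms=79/7b +44.643ms=1/7b
12) 3571.429ms=80/7b +44.643ms=1/7b
13) 3616.071ms=81/7b +44.643ms=1/7b
14) 3660.714ms=82/7b +44.643ms=1/7b
15) 3705.357ms=83/7b +223.214ms=5/7b
16) 3928.571ms=88/7b +178.571ms=4/7b
17) 4107.143ms=92/7b +178.571ms=4/7b
18) 4285.714ms=96/7b +178.571ms=4/7b
19) 4464.286ms=100/7b +178.571ms=4/7b
20) 4642.857ms=104/7b +178.571ms=4/7b
21) 4821.429ms=108/7b +178.571ms=4/7b
Σ=16b of 16 (192bpm 4/4) — PASS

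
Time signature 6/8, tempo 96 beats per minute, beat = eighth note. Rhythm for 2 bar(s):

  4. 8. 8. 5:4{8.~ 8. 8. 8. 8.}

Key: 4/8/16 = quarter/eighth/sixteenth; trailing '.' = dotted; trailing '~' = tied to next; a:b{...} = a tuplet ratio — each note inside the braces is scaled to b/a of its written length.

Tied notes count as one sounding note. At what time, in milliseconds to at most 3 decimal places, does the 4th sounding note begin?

note 4 onset = 6b = 3750.0ms

1. 0.0ms @ 0 + 1875.0ms (3)
2. 1875.0ms @ 3 + 937.5ms (3/2)
3. 2812.5ms @ 9/2 + 937.5ms (3/2)
4. 3750.0ms @ 6 + 1500.0ms (12/5)
5. 5250.0ms @ 42/5 + 750.0ms (6/5)
6. 6000.0ms @ 48/5 + 750.0ms (6/5)
7. 6750.0ms @ 54/5 + 750.0ms (6/5)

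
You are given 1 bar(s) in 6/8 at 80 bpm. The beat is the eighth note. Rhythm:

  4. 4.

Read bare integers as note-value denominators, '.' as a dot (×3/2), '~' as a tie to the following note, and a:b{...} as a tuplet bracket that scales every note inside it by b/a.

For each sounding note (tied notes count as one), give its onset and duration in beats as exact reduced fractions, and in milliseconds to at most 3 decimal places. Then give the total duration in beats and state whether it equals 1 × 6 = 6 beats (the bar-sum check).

1) 0.0ms=0b +2250.0ms=3b
2) 2250.0ms=3b +2250.0ms=3b
Σ=6b of 6 (80bpm 6/8) — PASS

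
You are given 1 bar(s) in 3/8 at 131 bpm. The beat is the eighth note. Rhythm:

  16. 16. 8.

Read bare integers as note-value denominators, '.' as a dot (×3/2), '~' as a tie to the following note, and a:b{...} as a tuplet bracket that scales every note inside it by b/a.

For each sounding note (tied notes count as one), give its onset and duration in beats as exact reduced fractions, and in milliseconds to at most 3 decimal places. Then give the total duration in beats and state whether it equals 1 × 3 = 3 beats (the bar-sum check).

1) 0.0ms=0b +343.511ms=3/4b
2) 343.511ms=3/4b +343.511ms=3/4b
3) 687.023ms=3/2b +687.023ms=3/2b
Σ=3b of 3 (131bpm 3/8) — PASS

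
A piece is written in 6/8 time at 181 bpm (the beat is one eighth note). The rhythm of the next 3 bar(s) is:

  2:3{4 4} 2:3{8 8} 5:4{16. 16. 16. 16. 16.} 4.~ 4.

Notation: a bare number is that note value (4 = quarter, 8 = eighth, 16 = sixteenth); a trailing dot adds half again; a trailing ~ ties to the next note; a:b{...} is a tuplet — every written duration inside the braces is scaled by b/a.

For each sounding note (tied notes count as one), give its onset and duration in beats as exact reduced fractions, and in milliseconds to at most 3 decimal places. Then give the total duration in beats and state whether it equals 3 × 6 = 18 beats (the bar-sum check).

1) 0.0ms=0b +994.475ms=3b
2) 994.475ms=3b +994.475ms=3b
3) 1988.95ms=6b +497.238ms=3/2b
4) 2486.188ms=15/2b +497.238ms=3/2b
5) 2983.425ms=9b +198.895ms=3/5b
6) 3182.32ms=48/5b +198.895ms=3/5b
7) 3381.215ms=51/5b +198.895ms=3/5b
8) 3580.11ms=54/5b +198.895ms=3/5b
9) 3779.006ms=57/5b +198.895ms=3/5b
10) 3977.901ms=12b +1988.95ms=6b
Σ=18b of 18 (181bpm 6/8) — PASS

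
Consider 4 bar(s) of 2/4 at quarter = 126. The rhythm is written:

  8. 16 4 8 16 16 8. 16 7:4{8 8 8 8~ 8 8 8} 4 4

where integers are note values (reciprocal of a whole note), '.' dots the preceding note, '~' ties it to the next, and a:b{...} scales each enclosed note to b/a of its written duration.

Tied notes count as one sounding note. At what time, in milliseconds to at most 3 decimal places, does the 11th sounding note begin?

1. 0.0ms @ 0 + 357.143ms (3/4)
2. 357.143ms @ 3/4 + 119.048ms (1/4)
3. 476.19ms @ 1 + 476.19ms (1)
4. 952.381ms @ 2 + 238.095ms (1/2)
5. 1190.476ms @ 5/2 + 119.048ms (1/4)
6. 1309.524ms @ 11/4 + 119.048ms (1/4)
7. 1428.571ms @ 3 + 357.143ms (3/4)
8. 1785.714ms @ 15/4 + 119.048ms (1/4)
9. 1904.762ms @ 4 + 136.054ms (2/7)
10. 2040.816ms @ 30/7 + 136.054ms (2/7)
11. 2176.871ms @ 32/7 + 136.054ms (2/7)
12. 2312.925ms @ 34/7 + 272.109ms (4/7)
13. 2585.034ms @ 38/7 + 136.054ms (2/7)
14. 2721.088ms @ 40/7 + 136.054ms (2/7)
15. 2857.143ms @ 6 + 476.19ms (1)
16. 3333.333ms @ 7 + 476.19ms (1)

note 11 onset = 32/7b = 2176.871ms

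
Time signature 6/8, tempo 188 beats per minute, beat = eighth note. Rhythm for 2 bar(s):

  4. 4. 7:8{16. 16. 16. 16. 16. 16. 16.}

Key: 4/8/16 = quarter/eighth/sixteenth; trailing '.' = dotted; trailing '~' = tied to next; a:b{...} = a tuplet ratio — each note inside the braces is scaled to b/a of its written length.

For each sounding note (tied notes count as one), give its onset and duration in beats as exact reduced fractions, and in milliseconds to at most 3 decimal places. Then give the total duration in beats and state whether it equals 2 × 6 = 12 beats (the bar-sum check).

1) 0.0ms=0b +957.447ms=3b
2) 957.447ms=3b +957.447ms=3b
3) 1914.894ms=6b +273.556ms=6/7b
4) 2188.45ms=48/7b +273.556ms=6/7b
5) 2462.006ms=54/7b +273.556ms=6/7b
6) 2735.562ms=60/7b +273.556ms=6/7b
7) 3009.119ms=66/7b +273.556ms=6/7b
8) 3282.675ms=72/7b +273.556ms=6/7b
9) 3556.231ms=78/7b +273.556ms=6/7b
Σ=12b of 12 (188bpm 6/8) — PASS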